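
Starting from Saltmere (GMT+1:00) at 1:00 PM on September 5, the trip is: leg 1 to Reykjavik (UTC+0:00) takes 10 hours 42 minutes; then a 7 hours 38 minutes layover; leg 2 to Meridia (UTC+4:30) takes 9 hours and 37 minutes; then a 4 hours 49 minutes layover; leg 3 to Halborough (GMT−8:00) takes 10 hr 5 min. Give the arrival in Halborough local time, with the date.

10:51 PM on Sep 6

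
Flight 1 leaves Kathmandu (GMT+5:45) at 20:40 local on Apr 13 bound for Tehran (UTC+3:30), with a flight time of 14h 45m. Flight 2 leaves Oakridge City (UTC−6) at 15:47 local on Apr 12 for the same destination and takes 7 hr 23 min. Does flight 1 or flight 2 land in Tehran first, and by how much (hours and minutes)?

the second, by 24 hours 30 minutes

Flight 1 in UTC: 20:40 − 5:45 = 14:55 on Apr 13.
+14 hours 45 minutes → arrive 05:40 UTC on Apr 14.
Flight 2 in UTC: 15:47 + 6:00 = 21:47 on Apr 12.
+7 hours and 23 minutes → arrive 05:10 UTC on Apr 13.
Flight 2 lands earlier by 24 hours 30 minutes.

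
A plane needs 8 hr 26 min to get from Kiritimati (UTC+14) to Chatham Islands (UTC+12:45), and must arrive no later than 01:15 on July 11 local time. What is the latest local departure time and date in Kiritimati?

Target arrival in UTC: 01:15 − 12:45 = 12:30 on Jul 10.
Subtract 8 hours 26 minutes → departure 04:04 UTC on Jul 10.
Kiritimati is UTC+14:00: 04:04 + 14:00 = 18:04 on Jul 10.

18:04 on July 10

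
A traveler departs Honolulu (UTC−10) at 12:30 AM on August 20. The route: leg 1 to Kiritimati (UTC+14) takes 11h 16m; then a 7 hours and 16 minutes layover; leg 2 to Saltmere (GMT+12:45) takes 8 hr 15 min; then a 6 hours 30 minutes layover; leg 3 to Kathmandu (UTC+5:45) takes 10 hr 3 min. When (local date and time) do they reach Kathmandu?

11:35 AM on August 22

Convert departure to UTC: 12:30 AM + 10:00 = 10:30 AM UTC on Aug 20.
Add 11 hours 16 minutes leg 1 → 9:46 PM UTC.
Add 7 hours 16 minutes layover in Kiritimati → 5:02 AM UTC (Aug 21).
Add 8 hours and 15 minutes leg 2 → 1:17 PM UTC.
Add 6 hours 30 minutes layover in Saltmere → 7:47 PM UTC.
Add 10 hours 3 minutes leg 3 → 5:50 AM UTC (Aug 22).
Kathmandu is UTC+5:45, so local arrival = 5:50 AM + 5:45 = 11:35 AM on Aug 22.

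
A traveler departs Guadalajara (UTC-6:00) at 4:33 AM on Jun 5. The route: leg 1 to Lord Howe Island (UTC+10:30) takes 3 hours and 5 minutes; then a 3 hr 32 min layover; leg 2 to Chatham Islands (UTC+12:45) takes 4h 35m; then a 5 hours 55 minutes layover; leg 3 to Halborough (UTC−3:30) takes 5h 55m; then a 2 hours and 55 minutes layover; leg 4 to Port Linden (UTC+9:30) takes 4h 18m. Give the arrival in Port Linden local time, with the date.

2:18 AM on June 7

Convert departure to UTC: 4:33 AM + 6:00 = 10:33 AM UTC on Jun 5.
Add 3 hours 5 minutes leg 1 → 1:38 PM UTC.
Add 3 hours and 32 minutes layover in Lord Howe Island → 5:10 PM UTC.
Add 4 hours and 35 minutes leg 2 → 9:45 PM UTC.
Add 5 hours and 55 minutes layover in Chatham Islands → 3:40 AM UTC (Jun 6).
Add 5 hours 55 minutes leg 3 → 9:35 AM UTC.
Add 2 hours 55 minutes layover in Halborough → 12:30 PM UTC.
Add 4 hours and 18 minutes leg 4 → 4:48 PM UTC.
Port Linden is UTC+9:30, so local arrival = 4:48 PM + 9:30 = 2:18 AM on Jun 7.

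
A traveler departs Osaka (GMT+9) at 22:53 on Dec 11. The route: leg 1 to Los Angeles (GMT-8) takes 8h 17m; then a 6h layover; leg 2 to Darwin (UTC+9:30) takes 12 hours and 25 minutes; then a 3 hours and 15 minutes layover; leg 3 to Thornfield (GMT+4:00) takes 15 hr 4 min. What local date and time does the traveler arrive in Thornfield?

Convert departure to UTC: 22:53 − 9:00 = 13:53 UTC on Dec 11.
Add 8 hours 17 minutes leg 1 → 22:10 UTC.
Add 6 hours layover in Los Angeles → 04:10 UTC (Dec 12).
Add 12 hours 25 minutes leg 2 → 16:35 UTC.
Add 3 hours and 15 minutes layover in Darwin → 19:50 UTC.
Add 15 hours and 4 minutes leg 3 → 10:54 UTC (Dec 13).
Thornfield is UTC+4:00, so local arrival = 10:54 + 4:00 = 14:54 on Dec 13.

14:54 on December 13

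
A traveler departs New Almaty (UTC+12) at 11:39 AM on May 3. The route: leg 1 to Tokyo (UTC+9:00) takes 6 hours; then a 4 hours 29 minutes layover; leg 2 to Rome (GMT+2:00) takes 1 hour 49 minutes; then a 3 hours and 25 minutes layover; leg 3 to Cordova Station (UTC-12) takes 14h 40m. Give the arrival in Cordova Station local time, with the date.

6:02 PM on May 3

Convert departure to UTC: 11:39 AM − 12:00 = 11:39 PM UTC on May 2.
Add 6 hours leg 1 → 5:39 AM UTC (May 3).
Add 4 hours and 29 minutes layover in Tokyo → 10:08 AM UTC.
Add 1 hour and 49 minutes leg 2 → 11:57 AM UTC.
Add 3 hours and 25 minutes layover in Rome → 3:22 PM UTC.
Add 14 hours and 40 minutes leg 3 → 6:02 AM UTC (May 4).
Cordova Station is UTC−12:00, so local arrival = 6:02 AM − 12:00 = 6:02 PM on May 3.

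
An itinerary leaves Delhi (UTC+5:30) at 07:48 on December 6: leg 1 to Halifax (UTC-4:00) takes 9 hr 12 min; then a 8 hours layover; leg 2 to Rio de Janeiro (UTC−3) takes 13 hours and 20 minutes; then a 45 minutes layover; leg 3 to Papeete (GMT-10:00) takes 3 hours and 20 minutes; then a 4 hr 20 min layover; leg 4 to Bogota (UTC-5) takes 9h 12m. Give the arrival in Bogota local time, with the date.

Convert departure to UTC: 07:48 − 5:30 = 02:18 UTC on Dec 6.
Add 9 hours and 12 minutes leg 1 → 11:30 UTC.
Add 8 hours layover in Halifax → 19:30 UTC.
Add 13 hours 20 minutes leg 2 → 08:50 UTC (Dec 7).
Add 45 minutes layover in Rio de Janeiro → 09:35 UTC.
Add 3 hours and 20 minutes leg 3 → 12:55 UTC.
Add 4 hours 20 minutes layover in Papeete → 17:15 UTC.
Add 9 hours and 12 minutes leg 4 → 02:27 UTC (Dec 8).
Bogota is UTC−5:00, so local arrival = 02:27 − 5:00 = 21:27 on Dec 7.

21:27 on December 7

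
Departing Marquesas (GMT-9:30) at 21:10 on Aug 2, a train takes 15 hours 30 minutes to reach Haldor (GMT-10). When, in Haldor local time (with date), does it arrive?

Convert departure to UTC: 21:10 + 9:30 = 06:40 UTC on Aug 3.
Add 15 hours 30 minutes travel time → 22:10 UTC.
Haldor is UTC−10:00, so local arrival = 22:10 − 10:00 = 12:10 on Aug 3.

12:10 on Aug 3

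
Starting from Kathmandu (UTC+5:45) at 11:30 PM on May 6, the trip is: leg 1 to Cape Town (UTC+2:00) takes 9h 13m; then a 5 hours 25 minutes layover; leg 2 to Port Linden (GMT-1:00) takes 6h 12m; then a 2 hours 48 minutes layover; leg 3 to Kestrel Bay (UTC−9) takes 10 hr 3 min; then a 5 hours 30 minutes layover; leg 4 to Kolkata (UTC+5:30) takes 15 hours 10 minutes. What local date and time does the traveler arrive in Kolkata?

5:36 AM on May 9

Convert departure to UTC: 11:30 PM − 5:45 = 5:45 PM UTC on May 6.
Add 9 hours and 13 minutes leg 1 → 2:58 AM UTC (May 7).
Add 5 hours and 25 minutes layover in Cape Town → 8:23 AM UTC.
Add 6 hours and 12 minutes leg 2 → 2:35 PM UTC.
Add 2 hours and 48 minutes layover in Port Linden → 5:23 PM UTC.
Add 10 hours and 3 minutes leg 3 → 3:26 AM UTC (May 8).
Add 5 hours and 30 minutes layover in Kestrel Bay → 8:56 AM UTC.
Add 15 hours 10 minutes leg 4 → 12:06 AM UTC (May 9).
Kolkata is UTC+5:30, so local arrival = 12:06 AM + 5:30 = 5:36 AM on May 9.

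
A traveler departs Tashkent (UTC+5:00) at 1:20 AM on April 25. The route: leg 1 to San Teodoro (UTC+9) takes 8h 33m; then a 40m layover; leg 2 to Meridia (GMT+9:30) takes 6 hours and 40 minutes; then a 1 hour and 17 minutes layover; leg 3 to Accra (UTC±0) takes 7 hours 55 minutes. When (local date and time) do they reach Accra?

Convert departure to UTC: 1:20 AM − 5:00 = 8:20 PM UTC on Apr 24.
Add 8 hours 33 minutes leg 1 → 4:53 AM UTC (Apr 25).
Add 40 minutes layover in San Teodoro → 5:33 AM UTC.
Add 6 hours and 40 minutes leg 2 → 12:13 PM UTC.
Add 1 hour and 17 minutes layover in Meridia → 1:30 PM UTC.
Add 7 hours and 55 minutes leg 3 → 9:25 PM UTC.
Accra is UTC+0, so local arrival is the same: 9:25 PM on Apr 25.

9:25 PM on April 25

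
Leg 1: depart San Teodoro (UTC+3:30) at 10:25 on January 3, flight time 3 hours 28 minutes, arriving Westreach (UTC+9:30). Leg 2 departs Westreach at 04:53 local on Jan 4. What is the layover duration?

Convert departure to UTC: 10:25 − 3:30 = 06:55 UTC on Jan 3.
Add 3 hours and 28 minutes flight time → 10:23 UTC.
Westreach is UTC+9:30, so local arrival = 10:23 + 9:30 = 19:53 on Jan 3.
Layover = 04:53 − 19:53 (+1 day) = 9 hours.

9 hours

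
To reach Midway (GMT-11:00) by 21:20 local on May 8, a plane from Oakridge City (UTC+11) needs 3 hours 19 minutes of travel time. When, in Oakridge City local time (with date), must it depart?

16:01 on May 9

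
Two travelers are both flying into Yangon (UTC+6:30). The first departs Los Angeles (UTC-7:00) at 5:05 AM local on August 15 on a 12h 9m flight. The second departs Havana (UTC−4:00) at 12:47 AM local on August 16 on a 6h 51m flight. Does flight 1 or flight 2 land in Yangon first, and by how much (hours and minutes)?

the first, by 11 hours 24 minutes

Flight 1 in UTC: 5:05 AM + 7:00 = 12:05 PM on Aug 15.
+12 hours 9 minutes → arrive 12:14 AM UTC on Aug 16.
Flight 2 in UTC: 12:47 AM + 4:00 = 4:47 AM on Aug 16.
+6 hours 51 minutes → arrive 11:38 AM UTC on Aug 16.
Flight 1 lands earlier by 11 hours 24 minutes.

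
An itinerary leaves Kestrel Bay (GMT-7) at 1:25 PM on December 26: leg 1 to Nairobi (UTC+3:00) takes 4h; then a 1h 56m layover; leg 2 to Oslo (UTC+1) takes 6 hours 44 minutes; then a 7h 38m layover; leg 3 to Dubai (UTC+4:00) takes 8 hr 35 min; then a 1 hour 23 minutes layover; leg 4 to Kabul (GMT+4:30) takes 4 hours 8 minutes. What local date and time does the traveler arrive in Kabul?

11:19 AM on December 28

Convert departure to UTC: 1:25 PM + 7:00 = 8:25 PM UTC on Dec 26.
Add 4 hours leg 1 → 12:25 AM UTC (Dec 27).
Add 1 hour and 56 minutes layover in Nairobi → 2:21 AM UTC.
Add 6 hours 44 minutes leg 2 → 9:05 AM UTC.
Add 7 hours and 38 minutes layover in Oslo → 4:43 PM UTC.
Add 8 hours 35 minutes leg 3 → 1:18 AM UTC (Dec 28).
Add 1 hour 23 minutes layover in Dubai → 2:41 AM UTC.
Add 4 hours and 8 minutes leg 4 → 6:49 AM UTC.
Kabul is UTC+4:30, so local arrival = 6:49 AM + 4:30 = 11:19 AM on Dec 28.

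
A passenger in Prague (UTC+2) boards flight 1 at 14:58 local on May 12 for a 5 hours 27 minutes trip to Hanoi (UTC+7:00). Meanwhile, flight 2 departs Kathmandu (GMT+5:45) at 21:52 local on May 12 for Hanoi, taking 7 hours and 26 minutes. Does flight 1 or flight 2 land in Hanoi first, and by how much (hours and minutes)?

the first, by 5 hours 8 minutes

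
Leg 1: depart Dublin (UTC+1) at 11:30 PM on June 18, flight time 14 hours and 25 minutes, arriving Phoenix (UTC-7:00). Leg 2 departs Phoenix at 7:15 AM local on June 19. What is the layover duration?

1 hour 20 minutes

Convert departure to UTC: 11:30 PM − 1:00 = 10:30 PM UTC on Jun 18.
Add 14 hours and 25 minutes flight time → 12:55 PM UTC (Jun 19).
Phoenix is UTC−7:00, so local arrival = 12:55 PM − 7:00 = 5:55 AM on Jun 19.
Layover = 7:15 AM − 5:55 AM = 1 hour 20 minutes.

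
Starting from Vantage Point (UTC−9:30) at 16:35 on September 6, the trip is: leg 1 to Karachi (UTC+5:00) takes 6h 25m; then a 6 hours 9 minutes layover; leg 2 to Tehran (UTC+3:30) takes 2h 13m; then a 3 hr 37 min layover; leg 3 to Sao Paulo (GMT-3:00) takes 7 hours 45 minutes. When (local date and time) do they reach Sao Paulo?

Convert departure to UTC: 16:35 + 9:30 = 02:05 UTC on Sep 7.
Add 6 hours and 25 minutes leg 1 → 08:30 UTC.
Add 6 hours 9 minutes layover in Karachi → 14:39 UTC.
Add 2 hours 13 minutes leg 2 → 16:52 UTC.
Add 3 hours 37 minutes layover in Tehran → 20:29 UTC.
Add 7 hours 45 minutes leg 3 → 04:14 UTC (Sep 8).
Sao Paulo is UTC−3:00, so local arrival = 04:14 − 3:00 = 01:14 on Sep 8.

01:14 on September 8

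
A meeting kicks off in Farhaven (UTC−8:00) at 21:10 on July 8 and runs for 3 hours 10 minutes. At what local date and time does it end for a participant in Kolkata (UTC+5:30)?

13:50 on Jul 9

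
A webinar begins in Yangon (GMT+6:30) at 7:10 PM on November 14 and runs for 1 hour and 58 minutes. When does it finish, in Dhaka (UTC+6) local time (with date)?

Dhaka is 0:30 behind Yangon.
After 1 hour and 58 minutes it is 9:08 PM in Yangon.
Shift by the zone difference: 9:08 PM − 0:30 = 8:38 PM on Nov 14 in Dhaka.

8:38 PM on November 14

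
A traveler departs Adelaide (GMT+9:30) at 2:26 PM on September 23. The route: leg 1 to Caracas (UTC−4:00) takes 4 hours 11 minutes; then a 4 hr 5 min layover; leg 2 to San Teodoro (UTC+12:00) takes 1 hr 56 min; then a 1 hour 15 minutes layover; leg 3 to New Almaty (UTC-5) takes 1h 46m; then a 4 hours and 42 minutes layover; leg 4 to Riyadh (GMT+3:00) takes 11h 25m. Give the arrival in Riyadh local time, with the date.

1:16 PM on September 24

Convert departure to UTC: 2:26 PM − 9:30 = 4:56 AM UTC on Sep 23.
Add 4 hours and 11 minutes leg 1 → 9:07 AM UTC.
Add 4 hours and 5 minutes layover in Caracas → 1:12 PM UTC.
Add 1 hour 56 minutes leg 2 → 3:08 PM UTC.
Add 1 hour and 15 minutes layover in San Teodoro → 4:23 PM UTC.
Add 1 hour 46 minutes leg 3 → 6:09 PM UTC.
Add 4 hours 42 minutes layover in New Almaty → 10:51 PM UTC.
Add 11 hours and 25 minutes leg 4 → 10:16 AM UTC (Sep 24).
Riyadh is UTC+3:00, so local arrival = 10:16 AM + 3:00 = 1:16 PM on Sep 24.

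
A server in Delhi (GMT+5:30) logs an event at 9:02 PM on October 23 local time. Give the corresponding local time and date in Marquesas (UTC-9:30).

Marquesas is 15:00 behind Delhi.
Shift by the zone difference: 9:02 PM − 15:00 = 6:02 AM on Oct 23 in Marquesas.

6:02 AM on Oct 23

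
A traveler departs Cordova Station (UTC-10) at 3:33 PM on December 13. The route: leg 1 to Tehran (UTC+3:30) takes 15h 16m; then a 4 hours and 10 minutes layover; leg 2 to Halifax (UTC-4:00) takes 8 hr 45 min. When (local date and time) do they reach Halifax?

Convert departure to UTC: 3:33 PM + 10:00 = 1:33 AM UTC on Dec 14.
Add 15 hours and 16 minutes leg 1 → 4:49 PM UTC.
Add 4 hours 10 minutes layover in Tehran → 8:59 PM UTC.
Add 8 hours and 45 minutes leg 2 → 5:44 AM UTC (Dec 15).
Halifax is UTC−4:00, so local arrival = 5:44 AM − 4:00 = 1:44 AM on Dec 15.

1:44 AM on December 15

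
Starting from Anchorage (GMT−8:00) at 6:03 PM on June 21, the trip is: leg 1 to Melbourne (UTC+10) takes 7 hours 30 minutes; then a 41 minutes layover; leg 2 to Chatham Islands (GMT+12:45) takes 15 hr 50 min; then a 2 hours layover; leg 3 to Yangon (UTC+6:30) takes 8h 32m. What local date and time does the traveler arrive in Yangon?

7:06 PM on June 23

Convert departure to UTC: 6:03 PM + 8:00 = 2:03 AM UTC on Jun 22.
Add 7 hours 30 minutes leg 1 → 9:33 AM UTC.
Add 41 minutes layover in Melbourne → 10:14 AM UTC.
Add 15 hours 50 minutes leg 2 → 2:04 AM UTC (Jun 23).
Add 2 hours layover in Chatham Islands → 4:04 AM UTC.
Add 8 hours 32 minutes leg 3 → 12:36 PM UTC.
Yangon is UTC+6:30, so local arrival = 12:36 PM + 6:30 = 7:06 PM on Jun 23.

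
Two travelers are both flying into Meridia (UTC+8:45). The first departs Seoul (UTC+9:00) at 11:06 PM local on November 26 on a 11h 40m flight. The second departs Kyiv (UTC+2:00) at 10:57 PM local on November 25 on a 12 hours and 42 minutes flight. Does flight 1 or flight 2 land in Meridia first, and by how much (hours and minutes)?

Flight 1 in UTC: 11:06 PM − 9:00 = 2:06 PM on Nov 26.
+11 hours 40 minutes → arrive 1:46 AM UTC on Nov 27.
Flight 2 in UTC: 10:57 PM − 2:00 = 8:57 PM on Nov 25.
+12 hours and 42 minutes → arrive 9:39 AM UTC on Nov 26.
Flight 2 lands earlier by 16 hours 7 minutes.

the second, by 16 hours 7 minutes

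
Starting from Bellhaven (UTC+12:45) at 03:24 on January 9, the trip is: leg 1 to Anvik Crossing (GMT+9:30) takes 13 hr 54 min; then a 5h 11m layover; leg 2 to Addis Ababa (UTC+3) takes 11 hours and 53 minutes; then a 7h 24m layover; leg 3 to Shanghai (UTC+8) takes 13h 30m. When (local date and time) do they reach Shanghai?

02:31 on Jan 11

Convert departure to UTC: 03:24 − 12:45 = 14:39 UTC on Jan 8.
Add 13 hours 54 minutes leg 1 → 04:33 UTC (Jan 9).
Add 5 hours and 11 minutes layover in Anvik Crossing → 09:44 UTC.
Add 11 hours 53 minutes leg 2 → 21:37 UTC.
Add 7 hours 24 minutes layover in Addis Ababa → 05:01 UTC (Jan 10).
Add 13 hours 30 minutes leg 3 → 18:31 UTC.
Shanghai is UTC+8:00, so local arrival = 18:31 + 8:00 = 02:31 on Jan 11.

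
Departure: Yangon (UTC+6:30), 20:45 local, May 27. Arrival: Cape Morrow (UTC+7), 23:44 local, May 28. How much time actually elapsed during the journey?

Cape Morrow is 0:30 ahead of Yangon.
Clock-face elapsed time (ignoring zones) is 26 hours 59 minutes.
Actual elapsed = 26 hours 59 minutes − 0:30 = 26 hours 29 minutes.

26 hours 29 minutes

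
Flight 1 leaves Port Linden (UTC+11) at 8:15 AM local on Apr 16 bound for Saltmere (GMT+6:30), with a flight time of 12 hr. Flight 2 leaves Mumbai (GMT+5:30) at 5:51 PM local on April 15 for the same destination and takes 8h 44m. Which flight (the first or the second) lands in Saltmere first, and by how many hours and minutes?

Flight 1 in UTC: 8:15 AM − 11:00 = 9:15 PM on Apr 15.
+12 hours → arrive 9:15 AM UTC on Apr 16.
Flight 2 in UTC: 5:51 PM − 5:30 = 12:21 PM on Apr 15.
+8 hours 44 minutes → arrive 9:05 PM UTC on Apr 15.
Flight 2 lands earlier by 12 hours 10 minutes.

the second, by 12 hours 10 minutes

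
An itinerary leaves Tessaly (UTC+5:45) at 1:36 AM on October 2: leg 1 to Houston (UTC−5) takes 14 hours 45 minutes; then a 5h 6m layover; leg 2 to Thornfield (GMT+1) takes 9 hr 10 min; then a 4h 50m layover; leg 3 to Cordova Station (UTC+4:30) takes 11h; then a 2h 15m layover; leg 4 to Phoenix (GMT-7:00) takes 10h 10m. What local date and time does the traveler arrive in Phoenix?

10:07 PM on October 3

Convert departure to UTC: 1:36 AM − 5:45 = 7:51 PM UTC on Oct 1.
Add 14 hours 45 minutes leg 1 → 10:36 AM UTC (Oct 2).
Add 5 hours and 6 minutes layover in Houston → 3:42 PM UTC.
Add 9 hours 10 minutes leg 2 → 12:52 AM UTC (Oct 3).
Add 4 hours and 50 minutes layover in Thornfield → 5:42 AM UTC.
Add 11 hours leg 3 → 4:42 PM UTC.
Add 2 hours and 15 minutes layover in Cordova Station → 6:57 PM UTC.
Add 10 hours and 10 minutes leg 4 → 5:07 AM UTC (Oct 4).
Phoenix is UTC−7:00, so local arrival = 5:07 AM − 7:00 = 10:07 PM on Oct 3.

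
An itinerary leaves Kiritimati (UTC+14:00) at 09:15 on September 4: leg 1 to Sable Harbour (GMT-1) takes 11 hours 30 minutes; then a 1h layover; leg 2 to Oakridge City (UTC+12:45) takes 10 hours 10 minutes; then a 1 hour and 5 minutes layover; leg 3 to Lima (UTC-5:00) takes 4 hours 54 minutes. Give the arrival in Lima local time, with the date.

18:54 on Sep 4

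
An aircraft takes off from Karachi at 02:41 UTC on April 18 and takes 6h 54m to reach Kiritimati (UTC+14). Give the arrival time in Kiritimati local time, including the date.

23:35 on April 18

Departure is given in UTC: 02:41 on Apr 18.
Add 6 hours and 54 minutes → 09:35 UTC.
Kiritimati is UTC+14:00: 09:35 + 14:00 = 23:35 on Apr 18.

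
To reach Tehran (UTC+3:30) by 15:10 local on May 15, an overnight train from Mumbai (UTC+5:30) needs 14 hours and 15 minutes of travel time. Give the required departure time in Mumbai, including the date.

02:55 on May 15

Target arrival in UTC: 15:10 − 3:30 = 11:40 on May 15.
Subtract 14 hours and 15 minutes → departure 21:25 UTC on May 14.
Mumbai is UTC+5:30: 21:25 + 5:30 = 02:55 on May 15.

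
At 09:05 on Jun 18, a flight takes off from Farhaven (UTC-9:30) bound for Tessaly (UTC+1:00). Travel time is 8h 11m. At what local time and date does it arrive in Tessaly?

03:46 on Jun 19

Tessaly is 10:30 ahead of Farhaven.
After 8 hours 11 minutes it is 17:16 in Farhaven.
Shift by the zone difference: 17:16 + 10:30 = 03:46 on Jun 19 in Tessaly.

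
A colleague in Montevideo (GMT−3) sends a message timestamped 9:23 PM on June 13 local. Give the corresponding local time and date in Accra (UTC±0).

12:23 AM on June 14

In UTC: 9:23 PM + 3:00 = 12:23 AM on Jun 14.
Accra is UTC+0, so it is 12:23 AM on Jun 14.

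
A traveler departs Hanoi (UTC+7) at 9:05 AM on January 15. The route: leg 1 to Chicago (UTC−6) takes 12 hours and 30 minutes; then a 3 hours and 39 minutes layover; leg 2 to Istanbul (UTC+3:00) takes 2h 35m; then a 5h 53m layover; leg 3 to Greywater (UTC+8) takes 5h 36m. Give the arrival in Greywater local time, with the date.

Convert departure to UTC: 9:05 AM − 7:00 = 2:05 AM UTC on Jan 15.
Add 12 hours 30 minutes leg 1 → 2:35 PM UTC.
Add 3 hours 39 minutes layover in Chicago → 6:14 PM UTC.
Add 2 hours 35 minutes leg 2 → 8:49 PM UTC.
Add 5 hours and 53 minutes layover in Istanbul → 2:42 AM UTC (Jan 16).
Add 5 hours 36 minutes leg 3 → 8:18 AM UTC.
Greywater is UTC+8:00, so local arrival = 8:18 AM + 8:00 = 4:18 PM on Jan 16.

4:18 PM on Jan 16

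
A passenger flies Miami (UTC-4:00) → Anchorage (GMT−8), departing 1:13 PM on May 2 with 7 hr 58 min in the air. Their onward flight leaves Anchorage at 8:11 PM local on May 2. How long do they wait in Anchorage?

Convert departure to UTC: 1:13 PM + 4:00 = 5:13 PM UTC on May 2.
Add 7 hours 58 minutes flight time → 1:11 AM UTC (May 3).
Anchorage is UTC−8:00, so local arrival = 1:11 AM − 8:00 = 5:11 PM on May 2.
Layover = 8:11 PM − 5:11 PM = 3 hours.

3 hours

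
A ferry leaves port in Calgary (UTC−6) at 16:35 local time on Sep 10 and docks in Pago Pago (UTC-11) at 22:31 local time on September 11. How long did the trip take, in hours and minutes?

34 hours 56 minutes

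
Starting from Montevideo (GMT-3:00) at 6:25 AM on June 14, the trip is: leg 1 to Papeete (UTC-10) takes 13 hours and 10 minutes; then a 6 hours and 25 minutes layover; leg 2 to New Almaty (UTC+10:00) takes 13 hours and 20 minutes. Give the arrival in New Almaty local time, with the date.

Convert departure to UTC: 6:25 AM + 3:00 = 9:25 AM UTC on Jun 14.
Add 13 hours and 10 minutes leg 1 → 10:35 PM UTC.
Add 6 hours 25 minutes layover in Papeete → 5:00 AM UTC (Jun 15).
Add 13 hours and 20 minutes leg 2 → 6:20 PM UTC.
New Almaty is UTC+10:00, so local arrival = 6:20 PM + 10:00 = 4:20 AM on Jun 16.

4:20 AM on Jun 16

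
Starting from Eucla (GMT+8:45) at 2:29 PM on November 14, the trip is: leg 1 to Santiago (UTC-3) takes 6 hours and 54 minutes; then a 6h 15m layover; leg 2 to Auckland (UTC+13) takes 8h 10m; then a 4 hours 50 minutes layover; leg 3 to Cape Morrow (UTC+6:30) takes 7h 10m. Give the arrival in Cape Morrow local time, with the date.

9:33 PM on Nov 15

Convert departure to UTC: 2:29 PM − 8:45 = 5:44 AM UTC on Nov 14.
Add 6 hours 54 minutes leg 1 → 12:38 PM UTC.
Add 6 hours and 15 minutes layover in Santiago → 6:53 PM UTC.
Add 8 hours and 10 minutes leg 2 → 3:03 AM UTC (Nov 15).
Add 4 hours 50 minutes layover in Auckland → 7:53 AM UTC.
Add 7 hours 10 minutes leg 3 → 3:03 PM UTC.
Cape Morrow is UTC+6:30, so local arrival = 3:03 PM + 6:30 = 9:33 PM on Nov 15.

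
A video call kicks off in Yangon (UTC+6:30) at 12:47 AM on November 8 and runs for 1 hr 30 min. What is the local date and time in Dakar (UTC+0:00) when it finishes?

7:47 PM on November 7

Convert start to UTC: 12:47 AM − 6:30 = 6:17 PM UTC on Nov 7.
Add 1 hour 30 minutes duration → 7:47 PM UTC.
Dakar is UTC+0, so local end time is the same: 7:47 PM on Nov 7.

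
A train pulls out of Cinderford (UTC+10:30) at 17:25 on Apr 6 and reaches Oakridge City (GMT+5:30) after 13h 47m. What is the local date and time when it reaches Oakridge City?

02:12 on April 7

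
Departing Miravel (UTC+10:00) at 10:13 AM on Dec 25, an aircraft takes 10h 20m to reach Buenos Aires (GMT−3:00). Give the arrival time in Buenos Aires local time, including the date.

7:33 AM on December 25

Convert departure to UTC: 10:13 AM − 10:00 = 12:13 AM UTC on Dec 25.
Add 10 hours 20 minutes travel time → 10:33 AM UTC.
Buenos Aires is UTC−3:00, so local arrival = 10:33 AM − 3:00 = 7:33 AM on Dec 25.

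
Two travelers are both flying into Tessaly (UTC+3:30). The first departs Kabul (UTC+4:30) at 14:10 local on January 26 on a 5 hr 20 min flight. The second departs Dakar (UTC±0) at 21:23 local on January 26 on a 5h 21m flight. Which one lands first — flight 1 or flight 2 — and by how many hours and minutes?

the first, by 11 hours 44 minutes

Flight 1 in UTC: 14:10 − 4:30 = 09:40 on Jan 26.
+5 hours and 20 minutes → arrive 15:00 UTC on Jan 26.
Flight 2 departs at 21:23 UTC (Jan 26).
+5 hours 21 minutes → arrive 02:44 UTC on Jan 27.
Flight 1 lands earlier by 11 hours 44 minutes.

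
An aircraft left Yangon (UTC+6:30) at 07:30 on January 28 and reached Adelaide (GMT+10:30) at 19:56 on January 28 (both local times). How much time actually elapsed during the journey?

Departure in UTC: 07:30 − 6:30 = 01:00 on Jan 28.
Arrival in UTC: 19:56 − 10:30 = 09:26 on Jan 28.
Elapsed = 09:26 − 01:00 = 8 hours 26 minutes.

8 hours 26 minutes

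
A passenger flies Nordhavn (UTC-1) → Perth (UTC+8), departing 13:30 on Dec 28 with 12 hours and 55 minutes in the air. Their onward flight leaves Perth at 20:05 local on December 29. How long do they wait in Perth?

Convert departure to UTC: 13:30 + 1:00 = 14:30 UTC on Dec 28.
Add 12 hours and 55 minutes flight time → 03:25 UTC (Dec 29).
Perth is UTC+8:00, so local arrival = 03:25 + 8:00 = 11:25 on Dec 29.
Layover = 20:05 − 11:25 = 8 hours 40 minutes.

8 hours 40 minutes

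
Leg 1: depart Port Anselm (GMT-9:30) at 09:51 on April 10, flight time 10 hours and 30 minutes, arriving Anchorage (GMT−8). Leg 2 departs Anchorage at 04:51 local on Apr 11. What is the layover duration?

7 hours

Convert departure to UTC: 09:51 + 9:30 = 19:21 UTC on Apr 10.
Add 10 hours and 30 minutes flight time → 05:51 UTC (Apr 11).
Anchorage is UTC−8:00, so local arrival = 05:51 − 8:00 = 21:51 on Apr 10.
Layover = 04:51 − 21:51 (+1 day) = 7 hours.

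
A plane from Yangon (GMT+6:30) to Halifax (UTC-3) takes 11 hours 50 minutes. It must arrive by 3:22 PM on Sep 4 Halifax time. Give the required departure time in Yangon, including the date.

Target arrival in UTC: 3:22 PM + 3:00 = 6:22 PM on Sep 4.
Subtract 11 hours and 50 minutes → departure 6:32 AM UTC on Sep 4.
Yangon is UTC+6:30: 6:32 AM + 6:30 = 1:02 PM on Sep 4.

1:02 PM on Sep 4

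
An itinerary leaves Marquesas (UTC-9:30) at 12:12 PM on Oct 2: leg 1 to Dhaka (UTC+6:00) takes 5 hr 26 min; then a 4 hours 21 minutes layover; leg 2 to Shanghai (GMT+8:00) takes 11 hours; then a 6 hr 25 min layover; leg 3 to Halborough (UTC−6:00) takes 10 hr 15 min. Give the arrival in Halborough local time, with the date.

Convert departure to UTC: 12:12 PM + 9:30 = 9:42 PM UTC on Oct 2.
Add 5 hours 26 minutes leg 1 → 3:08 AM UTC (Oct 3).
Add 4 hours and 21 minutes layover in Dhaka → 7:29 AM UTC.
Add 11 hours leg 2 → 6:29 PM UTC.
Add 6 hours and 25 minutes layover in Shanghai → 12:54 AM UTC (Oct 4).
Add 10 hours 15 minutes leg 3 → 11:09 AM UTC.
Halborough is UTC−6:00, so local arrival = 11:09 AM − 6:00 = 5:09 AM on Oct 4.

5:09 AM on Oct 4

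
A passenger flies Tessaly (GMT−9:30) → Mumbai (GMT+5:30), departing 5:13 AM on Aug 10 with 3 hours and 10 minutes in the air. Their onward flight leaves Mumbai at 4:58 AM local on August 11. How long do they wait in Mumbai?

5 hours 35 minutes

Convert departure to UTC: 5:13 AM + 9:30 = 2:43 PM UTC on Aug 10.
Add 3 hours and 10 minutes flight time → 5:53 PM UTC.
Mumbai is UTC+5:30, so local arrival = 5:53 PM + 5:30 = 11:23 PM on Aug 10.
Layover = 4:58 AM − 11:23 PM (+1 day) = 5 hours 35 minutes.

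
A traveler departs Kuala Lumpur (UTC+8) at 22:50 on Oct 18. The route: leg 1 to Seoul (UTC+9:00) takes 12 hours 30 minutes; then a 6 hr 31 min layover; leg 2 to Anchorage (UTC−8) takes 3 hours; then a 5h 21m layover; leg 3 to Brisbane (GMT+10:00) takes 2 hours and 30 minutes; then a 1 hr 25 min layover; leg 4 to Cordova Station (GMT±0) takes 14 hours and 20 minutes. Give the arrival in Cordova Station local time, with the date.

Convert departure to UTC: 22:50 − 8:00 = 14:50 UTC on Oct 18.
Add 12 hours and 30 minutes leg 1 → 03:20 UTC (Oct 19).
Add 6 hours 31 minutes layover in Seoul → 09:51 UTC.
Add 3 hours leg 2 → 12:51 UTC.
Add 5 hours 21 minutes layover in Anchorage → 18:12 UTC.
Add 2 hours and 30 minutes leg 3 → 20:42 UTC.
Add 1 hour and 25 minutes layover in Brisbane → 22:07 UTC.
Add 14 hours 20 minutes leg 4 → 12:27 UTC (Oct 20).
Cordova Station is UTC+0, so local arrival is the same: 12:27 on Oct 20.

12:27 on October 20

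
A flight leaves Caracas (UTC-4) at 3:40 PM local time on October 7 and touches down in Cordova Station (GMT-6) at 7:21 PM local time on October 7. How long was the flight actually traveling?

Cordova Station is 2:00 behind Caracas.
Clock-face elapsed time (ignoring zones) is 3 hours 41 minutes.
Actual elapsed = 3 hours 41 minutes + 2:00 = 5 hours 41 minutes.

5 hours 41 minutes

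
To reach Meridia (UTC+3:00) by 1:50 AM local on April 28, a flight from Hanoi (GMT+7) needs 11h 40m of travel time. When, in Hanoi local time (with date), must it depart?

Target arrival in UTC: 1:50 AM − 3:00 = 10:50 PM on Apr 27.
Subtract 11 hours and 40 minutes → departure 11:10 AM UTC on Apr 27.
Hanoi is UTC+7:00: 11:10 AM + 7:00 = 6:10 PM on Apr 27.

6:10 PM on Apr 27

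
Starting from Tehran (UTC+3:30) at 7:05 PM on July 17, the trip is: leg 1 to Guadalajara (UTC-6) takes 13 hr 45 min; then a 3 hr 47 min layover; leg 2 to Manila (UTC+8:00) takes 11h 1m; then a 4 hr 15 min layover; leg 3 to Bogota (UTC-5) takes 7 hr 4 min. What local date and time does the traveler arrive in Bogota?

Convert departure to UTC: 7:05 PM − 3:30 = 3:35 PM UTC on Jul 17.
Add 13 hours and 45 minutes leg 1 → 5:20 AM UTC (Jul 18).
Add 3 hours and 47 minutes layover in Guadalajara → 9:07 AM UTC.
Add 11 hours and 1 minute leg 2 → 8:08 PM UTC.
Add 4 hours and 15 minutes layover in Manila → 12:23 AM UTC (Jul 19).
Add 7 hours and 4 minutes leg 3 → 7:27 AM UTC.
Bogota is UTC−5:00, so local arrival = 7:27 AM − 5:00 = 2:27 AM on Jul 19.

2:27 AM on Jul 19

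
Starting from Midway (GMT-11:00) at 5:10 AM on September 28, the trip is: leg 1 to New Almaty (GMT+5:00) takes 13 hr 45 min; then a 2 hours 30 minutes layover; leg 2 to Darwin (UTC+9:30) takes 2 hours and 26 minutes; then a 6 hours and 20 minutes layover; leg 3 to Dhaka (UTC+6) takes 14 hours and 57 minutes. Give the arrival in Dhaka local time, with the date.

2:08 PM on September 30

Convert departure to UTC: 5:10 AM + 11:00 = 4:10 PM UTC on Sep 28.
Add 13 hours and 45 minutes leg 1 → 5:55 AM UTC (Sep 29).
Add 2 hours and 30 minutes layover in New Almaty → 8:25 AM UTC.
Add 2 hours and 26 minutes leg 2 → 10:51 AM UTC.
Add 6 hours 20 minutes layover in Darwin → 5:11 PM UTC.
Add 14 hours 57 minutes leg 3 → 8:08 AM UTC (Sep 30).
Dhaka is UTC+6:00, so local arrival = 8:08 AM + 6:00 = 2:08 PM on Sep 30.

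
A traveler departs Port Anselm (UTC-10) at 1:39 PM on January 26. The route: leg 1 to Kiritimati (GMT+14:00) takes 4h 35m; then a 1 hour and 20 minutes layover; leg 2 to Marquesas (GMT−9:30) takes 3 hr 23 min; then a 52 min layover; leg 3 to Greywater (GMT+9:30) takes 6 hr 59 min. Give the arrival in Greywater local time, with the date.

Convert departure to UTC: 1:39 PM + 10:00 = 11:39 PM UTC on Jan 26.
Add 4 hours 35 minutes leg 1 → 4:14 AM UTC (Jan 27).
Add 1 hour and 20 minutes layover in Kiritimati → 5:34 AM UTC.
Add 3 hours 23 minutes leg 2 → 8:57 AM UTC.
Add 52 minutes layover in Marquesas → 9:49 AM UTC.
Add 6 hours 59 minutes leg 3 → 4:48 PM UTC.
Greywater is UTC+9:30, so local arrival = 4:48 PM + 9:30 = 2:18 AM on Jan 28.

2:18 AM on January 28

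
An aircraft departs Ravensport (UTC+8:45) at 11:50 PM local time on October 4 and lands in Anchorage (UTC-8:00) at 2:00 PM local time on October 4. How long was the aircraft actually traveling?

6 hours 55 minutes

Departure in UTC: 11:50 PM − 8:45 = 3:05 PM on Oct 4.
Arrival in UTC: 2:00 PM + 8:00 = 10:00 PM on Oct 4.
Elapsed = 10:00 PM − 3:05 PM = 6 hours 55 minutes.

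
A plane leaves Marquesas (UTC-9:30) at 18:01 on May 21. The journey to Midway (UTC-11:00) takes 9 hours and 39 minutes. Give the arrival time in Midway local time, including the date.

Convert departure to UTC: 18:01 + 9:30 = 03:31 UTC on May 22.
Add 9 hours and 39 minutes travel time → 13:10 UTC.
Midway is UTC−11:00, so local arrival = 13:10 − 11:00 = 02:10 on May 22.

02:10 on May 22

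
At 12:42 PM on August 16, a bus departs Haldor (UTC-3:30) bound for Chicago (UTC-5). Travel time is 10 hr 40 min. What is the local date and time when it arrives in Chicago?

Chicago is 1:30 behind Haldor.
After 10 hours 40 minutes it is 11:22 PM in Haldor.
Shift by the zone difference: 11:22 PM − 1:30 = 9:52 PM on Aug 16 in Chicago.

9:52 PM on Aug 16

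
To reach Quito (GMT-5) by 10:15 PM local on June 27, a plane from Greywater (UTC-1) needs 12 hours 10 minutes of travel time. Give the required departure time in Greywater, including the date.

Target arrival in UTC: 10:15 PM + 5:00 = 3:15 AM on Jun 28.
Subtract 12 hours 10 minutes → departure 3:05 PM UTC on Jun 27.
Greywater is UTC−1:00: 3:05 PM − 1:00 = 2:05 PM on Jun 27.

2:05 PM on June 27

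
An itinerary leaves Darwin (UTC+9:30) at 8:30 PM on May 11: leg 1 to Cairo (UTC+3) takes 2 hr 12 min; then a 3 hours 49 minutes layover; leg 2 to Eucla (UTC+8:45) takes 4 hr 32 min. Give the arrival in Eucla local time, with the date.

Convert departure to UTC: 8:30 PM − 9:30 = 11:00 AM UTC on May 11.
Add 2 hours and 12 minutes leg 1 → 1:12 PM UTC.
Add 3 hours 49 minutes layover in Cairo → 5:01 PM UTC.
Add 4 hours 32 minutes leg 2 → 9:33 PM UTC.
Eucla is UTC+8:45, so local arrival = 9:33 PM + 8:45 = 6:18 AM on May 12.

6:18 AM on May 12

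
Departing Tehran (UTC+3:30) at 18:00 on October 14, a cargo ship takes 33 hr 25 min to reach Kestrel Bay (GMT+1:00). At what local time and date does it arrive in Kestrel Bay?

Convert departure to UTC: 18:00 − 3:30 = 14:30 UTC on Oct 14.
Add 33 hours and 25 minutes travel time → 23:55 UTC (Oct 15).
Kestrel Bay is UTC+1:00, so local arrival = 23:55 + 1:00 = 00:55 on Oct 16.

00:55 on October 16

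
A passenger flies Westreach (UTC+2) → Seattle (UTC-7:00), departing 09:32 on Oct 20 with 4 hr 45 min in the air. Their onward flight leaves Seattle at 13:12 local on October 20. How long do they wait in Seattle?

Convert departure to UTC: 09:32 − 2:00 = 07:32 UTC on Oct 20.
Add 4 hours and 45 minutes flight time → 12:17 UTC.
Seattle is UTC−7:00, so local arrival = 12:17 − 7:00 = 05:17 on Oct 20.
Layover = 13:12 − 05:17 = 7 hours 55 minutes.

7 hours 55 minutes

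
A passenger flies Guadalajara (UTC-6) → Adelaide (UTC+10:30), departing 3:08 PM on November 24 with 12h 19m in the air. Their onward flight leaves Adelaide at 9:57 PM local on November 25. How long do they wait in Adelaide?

Convert departure to UTC: 3:08 PM + 6:00 = 9:08 PM UTC on Nov 24.
Add 12 hours 19 minutes flight time → 9:27 AM UTC (Nov 25).
Adelaide is UTC+10:30, so local arrival = 9:27 AM + 10:30 = 7:57 PM on Nov 25.
Layover = 9:57 PM − 7:57 PM = 2 hours.

2 hours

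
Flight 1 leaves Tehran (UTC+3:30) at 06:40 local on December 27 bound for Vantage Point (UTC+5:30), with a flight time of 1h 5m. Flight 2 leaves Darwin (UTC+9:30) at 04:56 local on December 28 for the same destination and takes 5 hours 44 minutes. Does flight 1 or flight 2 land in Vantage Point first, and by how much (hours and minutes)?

Flight 1 in UTC: 06:40 − 3:30 = 03:10 on Dec 27.
+1 hour 5 minutes → arrive 04:15 UTC on Dec 27.
Flight 2 in UTC: 04:56 − 9:30 = 19:26 on Dec 27.
+5 hours 44 minutes → arrive 01:10 UTC on Dec 28.
Flight 1 lands earlier by 20 hours 55 minutes.

the first, by 20 hours 55 minutes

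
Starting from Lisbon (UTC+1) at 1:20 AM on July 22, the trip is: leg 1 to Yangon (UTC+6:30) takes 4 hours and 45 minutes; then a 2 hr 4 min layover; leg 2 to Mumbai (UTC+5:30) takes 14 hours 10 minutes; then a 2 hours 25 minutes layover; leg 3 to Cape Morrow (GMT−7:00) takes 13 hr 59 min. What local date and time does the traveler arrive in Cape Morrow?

Convert departure to UTC: 1:20 AM − 1:00 = 12:20 AM UTC on Jul 22.
Add 4 hours 45 minutes leg 1 → 5:05 AM UTC.
Add 2 hours 4 minutes layover in Yangon → 7:09 AM UTC.
Add 14 hours 10 minutes leg 2 → 9:19 PM UTC.
Add 2 hours and 25 minutes layover in Mumbai → 11:44 PM UTC.
Add 13 hours and 59 minutes leg 3 → 1:43 PM UTC (Jul 23).
Cape Morrow is UTC−7:00, so local arrival = 1:43 PM − 7:00 = 6:43 AM on Jul 23.

6:43 AM on July 23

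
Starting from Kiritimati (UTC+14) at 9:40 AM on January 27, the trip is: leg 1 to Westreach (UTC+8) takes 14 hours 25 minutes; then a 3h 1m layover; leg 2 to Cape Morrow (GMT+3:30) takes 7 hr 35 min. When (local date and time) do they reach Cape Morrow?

12:11 AM on January 28

Convert departure to UTC: 9:40 AM − 14:00 = 7:40 PM UTC on Jan 26.
Add 14 hours and 25 minutes leg 1 → 10:05 AM UTC (Jan 27).
Add 3 hours 1 minute layover in Westreach → 1:06 PM UTC.
Add 7 hours 35 minutes leg 2 → 8:41 PM UTC.
Cape Morrow is UTC+3:30, so local arrival = 8:41 PM + 3:30 = 12:11 AM on Jan 28.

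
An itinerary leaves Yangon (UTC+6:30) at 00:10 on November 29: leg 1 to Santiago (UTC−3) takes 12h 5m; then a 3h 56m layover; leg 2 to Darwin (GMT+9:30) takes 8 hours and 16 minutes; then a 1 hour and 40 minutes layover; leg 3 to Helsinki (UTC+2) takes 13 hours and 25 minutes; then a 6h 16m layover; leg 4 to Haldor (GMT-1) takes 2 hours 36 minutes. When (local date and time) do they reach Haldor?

16:54 on November 30

Convert departure to UTC: 00:10 − 6:30 = 17:40 UTC on Nov 28.
Add 12 hours and 5 minutes leg 1 → 05:45 UTC (Nov 29).
Add 3 hours and 56 minutes layover in Santiago → 09:41 UTC.
Add 8 hours 16 minutes leg 2 → 17:57 UTC.
Add 1 hour and 40 minutes layover in Darwin → 19:37 UTC.
Add 13 hours and 25 minutes leg 3 → 09:02 UTC (Nov 30).
Add 6 hours 16 minutes layover in Helsinki → 15:18 UTC.
Add 2 hours 36 minutes leg 4 → 17:54 UTC.
Haldor is UTC−1:00, so local arrival = 17:54 − 1:00 = 16:54 on Nov 30.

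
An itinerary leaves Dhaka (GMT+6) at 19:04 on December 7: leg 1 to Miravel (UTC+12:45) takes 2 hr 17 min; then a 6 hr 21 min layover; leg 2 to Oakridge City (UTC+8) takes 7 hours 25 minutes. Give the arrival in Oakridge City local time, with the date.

Convert departure to UTC: 19:04 − 6:00 = 13:04 UTC on Dec 7.
Add 2 hours and 17 minutes leg 1 → 15:21 UTC.
Add 6 hours 21 minutes layover in Miravel → 21:42 UTC.
Add 7 hours and 25 minutes leg 2 → 05:07 UTC (Dec 8).
Oakridge City is UTC+8:00, so local arrival = 05:07 + 8:00 = 13:07 on Dec 8.

13:07 on December 8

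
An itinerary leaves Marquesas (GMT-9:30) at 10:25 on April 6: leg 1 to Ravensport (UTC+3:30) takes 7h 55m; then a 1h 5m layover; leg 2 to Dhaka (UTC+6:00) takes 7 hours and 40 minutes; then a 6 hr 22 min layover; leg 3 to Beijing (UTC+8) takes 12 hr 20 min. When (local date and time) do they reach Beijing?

15:17 on Apr 8

Convert departure to UTC: 10:25 + 9:30 = 19:55 UTC on Apr 6.
Add 7 hours 55 minutes leg 1 → 03:50 UTC (Apr 7).
Add 1 hour and 5 minutes layover in Ravensport → 04:55 UTC.
Add 7 hours and 40 minutes leg 2 → 12:35 UTC.
Add 6 hours and 22 minutes layover in Dhaka → 18:57 UTC.
Add 12 hours and 20 minutes leg 3 → 07:17 UTC (Apr 8).
Beijing is UTC+8:00, so local arrival = 07:17 + 8:00 = 15:17 on Apr 8.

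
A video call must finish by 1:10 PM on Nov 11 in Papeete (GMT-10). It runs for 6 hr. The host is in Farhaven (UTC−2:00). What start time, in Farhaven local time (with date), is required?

3:10 PM on November 11

Target end time in UTC: 1:10 PM + 10:00 = 11:10 PM on Nov 11.
Subtract 6 hours → start 5:10 PM UTC on Nov 11.
Farhaven is UTC−2:00: 5:10 PM − 2:00 = 3:10 PM on Nov 11.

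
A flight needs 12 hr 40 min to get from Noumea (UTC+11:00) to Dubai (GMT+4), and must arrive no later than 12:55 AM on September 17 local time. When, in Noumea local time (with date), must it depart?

7:15 PM on Sep 16

Target arrival in UTC: 12:55 AM − 4:00 = 8:55 PM on Sep 16.
Subtract 12 hours and 40 minutes → departure 8:15 AM UTC on Sep 16.
Noumea is UTC+11:00: 8:15 AM + 11:00 = 7:15 PM on Sep 16.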